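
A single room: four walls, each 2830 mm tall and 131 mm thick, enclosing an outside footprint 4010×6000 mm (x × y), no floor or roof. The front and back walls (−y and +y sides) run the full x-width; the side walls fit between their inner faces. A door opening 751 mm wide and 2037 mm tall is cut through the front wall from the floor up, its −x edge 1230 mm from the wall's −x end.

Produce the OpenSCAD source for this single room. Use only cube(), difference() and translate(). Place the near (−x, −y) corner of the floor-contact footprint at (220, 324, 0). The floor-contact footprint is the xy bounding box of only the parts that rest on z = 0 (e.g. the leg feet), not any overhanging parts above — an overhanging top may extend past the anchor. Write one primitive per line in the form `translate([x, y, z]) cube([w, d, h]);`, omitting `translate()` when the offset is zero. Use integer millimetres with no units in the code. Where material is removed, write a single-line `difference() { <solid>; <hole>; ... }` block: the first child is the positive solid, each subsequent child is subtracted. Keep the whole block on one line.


difference() { translate([220, 324, 0]) cube([4010, 131, 2830]); translate([1450, 324, 0]) cube([751, 131, 2037]); }
translate([220, 6193, 0]) cube([4010, 131, 2830]);
translate([220, 455, 0]) cube([131, 5738, 2830]);
translate([4099, 455, 0]) cube([131, 5738, 2830]);


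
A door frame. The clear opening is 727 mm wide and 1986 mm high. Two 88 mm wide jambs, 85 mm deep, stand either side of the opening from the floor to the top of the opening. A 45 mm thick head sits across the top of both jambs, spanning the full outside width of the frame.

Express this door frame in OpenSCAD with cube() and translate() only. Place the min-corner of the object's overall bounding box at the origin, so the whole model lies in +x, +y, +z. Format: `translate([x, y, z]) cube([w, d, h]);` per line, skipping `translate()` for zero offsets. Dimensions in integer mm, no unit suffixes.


cube([88, 85, 1986]);
translate([815, 0, 0]) cube([88, 85, 1986]);
translate([0, 0, 1986]) cube([903, 85, 45]);


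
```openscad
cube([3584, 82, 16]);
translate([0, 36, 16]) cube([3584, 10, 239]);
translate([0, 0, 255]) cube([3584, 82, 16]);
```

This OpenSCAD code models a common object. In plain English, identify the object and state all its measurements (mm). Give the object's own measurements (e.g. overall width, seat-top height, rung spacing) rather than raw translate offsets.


An I-beam lying along x, 3584 mm long. Overall section height 271 mm. Two flanges 82 mm wide (y) and 16 mm thick, one on the floor and one at the top; a web 10 mm thick runs between them, centred on the flange width.


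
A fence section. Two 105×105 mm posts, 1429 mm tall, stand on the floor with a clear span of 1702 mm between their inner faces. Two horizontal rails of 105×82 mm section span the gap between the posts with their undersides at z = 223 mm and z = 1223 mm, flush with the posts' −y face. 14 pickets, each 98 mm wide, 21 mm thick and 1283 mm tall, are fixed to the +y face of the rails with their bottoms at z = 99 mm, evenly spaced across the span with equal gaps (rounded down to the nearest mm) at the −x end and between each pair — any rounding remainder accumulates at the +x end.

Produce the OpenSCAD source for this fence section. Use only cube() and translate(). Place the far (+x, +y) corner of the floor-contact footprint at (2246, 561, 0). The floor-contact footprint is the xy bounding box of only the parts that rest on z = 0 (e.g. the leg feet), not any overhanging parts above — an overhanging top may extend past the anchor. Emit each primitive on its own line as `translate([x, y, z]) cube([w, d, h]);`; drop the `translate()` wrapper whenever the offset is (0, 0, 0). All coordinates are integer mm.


translate([334, 456, 0]) cube([105, 105, 1429]);
translate([2141, 456, 0]) cube([105, 105, 1429]);
translate([439, 456, 223]) cube([1702, 105, 82]);
translate([439, 456, 1223]) cube([1702, 105, 82]);
translate([461, 561, 99]) cube([98, 21, 1283]);
translate([581, 561, 99]) cube([98, 21, 1283]);
translate([701, 561, 99]) cube([98, 21, 1283]);
translate([821, 561, 99]) cube([98, 21, 1283]);
translate([941, 561, 99]) cube([98, 21, 1283]);
translate([1061, 561, 99]) cube([98, 21, 1283]);
translate([1181, 561, 99]) cube([98, 21, 1283]);
translate([1301, 561, 99]) cube([98, 21, 1283]);
translate([1421, 561, 99]) cube([98, 21, 1283]);
translate([1541, 561, 99]) cube([98, 21, 1283]);
translate([1661, 561, 99]) cube([98, 21, 1283]);
translate([1781, 561, 99]) cube([98, 21, 1283]);
translate([1901, 561, 99]) cube([98, 21, 1283]);
translate([2021, 561, 99]) cube([98, 21, 1283]);


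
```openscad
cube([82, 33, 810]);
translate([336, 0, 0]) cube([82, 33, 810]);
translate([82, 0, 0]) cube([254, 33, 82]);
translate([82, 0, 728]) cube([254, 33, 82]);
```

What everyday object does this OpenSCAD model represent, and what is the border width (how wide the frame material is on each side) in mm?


A picture frame. The border width is 82 mm.

Four thin pieces enclosing a rectangular opening — a picture frame. The two full-height stiles are 810 mm tall; the top rail sits at z = 728 and is 82 mm tall, so the border above the opening is 810 − 728 = 82 mm, matching the stile x-width.


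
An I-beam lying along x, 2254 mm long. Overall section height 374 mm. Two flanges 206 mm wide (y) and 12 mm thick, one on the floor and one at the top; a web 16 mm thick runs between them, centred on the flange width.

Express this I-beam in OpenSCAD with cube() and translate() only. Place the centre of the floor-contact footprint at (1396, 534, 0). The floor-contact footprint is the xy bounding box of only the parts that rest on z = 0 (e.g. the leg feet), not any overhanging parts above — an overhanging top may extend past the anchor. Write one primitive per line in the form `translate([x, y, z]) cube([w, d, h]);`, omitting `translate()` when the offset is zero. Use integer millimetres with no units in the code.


translate([269, 431, 0]) cube([2254, 206, 12]);
translate([269, 526, 12]) cube([2254, 16, 350]);
translate([269, 431, 362]) cube([2254, 206, 12]);


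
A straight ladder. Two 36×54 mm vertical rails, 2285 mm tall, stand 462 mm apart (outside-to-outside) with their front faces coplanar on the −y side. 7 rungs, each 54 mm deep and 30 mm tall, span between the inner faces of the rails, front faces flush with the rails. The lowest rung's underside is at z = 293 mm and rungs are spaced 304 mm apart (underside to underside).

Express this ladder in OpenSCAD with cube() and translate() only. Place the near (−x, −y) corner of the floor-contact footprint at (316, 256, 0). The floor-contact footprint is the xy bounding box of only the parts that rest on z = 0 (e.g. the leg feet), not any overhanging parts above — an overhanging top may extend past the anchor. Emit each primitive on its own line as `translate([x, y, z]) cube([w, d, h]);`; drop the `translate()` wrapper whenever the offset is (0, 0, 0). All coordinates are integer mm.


translate([316, 256, 0]) cube([36, 54, 2285]);
translate([742, 256, 0]) cube([36, 54, 2285]);
translate([352, 256, 293]) cube([390, 54, 30]);
translate([352, 256, 597]) cube([390, 54, 30]);
translate([352, 256, 901]) cube([390, 54, 30]);
translate([352, 256, 1205]) cube([390, 54, 30]);
translate([352, 256, 1509]) cube([390, 54, 30]);
translate([352, 256, 1813]) cube([390, 54, 30]);
translate([352, 256, 2117]) cube([390, 54, 30]);


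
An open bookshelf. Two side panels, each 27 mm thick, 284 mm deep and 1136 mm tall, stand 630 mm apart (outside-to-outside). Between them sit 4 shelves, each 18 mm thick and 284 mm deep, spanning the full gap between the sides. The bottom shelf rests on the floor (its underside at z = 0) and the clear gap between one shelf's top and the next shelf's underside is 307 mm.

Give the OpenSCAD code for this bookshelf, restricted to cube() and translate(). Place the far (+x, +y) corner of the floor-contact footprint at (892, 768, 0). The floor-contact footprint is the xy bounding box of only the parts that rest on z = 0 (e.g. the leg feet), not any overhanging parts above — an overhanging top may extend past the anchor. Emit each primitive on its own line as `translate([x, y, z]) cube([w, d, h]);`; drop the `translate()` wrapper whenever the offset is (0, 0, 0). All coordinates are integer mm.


translate([262, 484, 0]) cube([27, 284, 1136]);
translate([865, 484, 0]) cube([27, 284, 1136]);
translate([289, 484, 0]) cube([576, 284, 18]);
translate([289, 484, 325]) cube([576, 284, 18]);
translate([289, 484, 650]) cube([576, 284, 18]);
translate([289, 484, 975]) cube([576, 284, 18]);


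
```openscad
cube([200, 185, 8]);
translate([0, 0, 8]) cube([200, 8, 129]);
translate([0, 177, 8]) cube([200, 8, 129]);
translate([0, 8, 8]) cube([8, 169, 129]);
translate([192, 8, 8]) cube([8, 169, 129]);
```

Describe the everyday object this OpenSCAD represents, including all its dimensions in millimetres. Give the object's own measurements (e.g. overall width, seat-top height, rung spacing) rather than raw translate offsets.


An open-topped rectangular box: outside dimensions 200×185×137 mm, with a uniform wall and base thickness of 8 mm. The base is a full 200×185 slab on the floor; four walls sit on top of the base. The front and back walls (the −y and +y sides) span the full width; the two side walls fit between them.


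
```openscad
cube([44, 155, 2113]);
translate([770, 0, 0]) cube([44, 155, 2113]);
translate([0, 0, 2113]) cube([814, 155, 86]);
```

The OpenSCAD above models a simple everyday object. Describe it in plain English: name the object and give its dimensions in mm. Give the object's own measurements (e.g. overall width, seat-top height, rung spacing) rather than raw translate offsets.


A door frame. The clear opening is 726 mm wide and 2113 mm high. Two 44 mm wide jambs, 155 mm deep, stand either side of the opening from the floor to the top of the opening. A 86 mm thick head sits across the top of both jambs, spanning the full outside width of the frame.


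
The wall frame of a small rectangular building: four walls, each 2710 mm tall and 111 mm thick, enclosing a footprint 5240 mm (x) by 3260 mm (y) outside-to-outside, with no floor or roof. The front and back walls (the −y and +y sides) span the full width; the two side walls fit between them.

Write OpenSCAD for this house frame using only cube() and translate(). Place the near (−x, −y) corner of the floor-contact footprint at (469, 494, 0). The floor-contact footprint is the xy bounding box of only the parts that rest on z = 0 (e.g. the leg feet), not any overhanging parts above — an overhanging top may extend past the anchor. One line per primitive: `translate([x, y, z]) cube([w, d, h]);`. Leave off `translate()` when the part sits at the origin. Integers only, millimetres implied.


translate([469, 494, 0]) cube([5240, 111, 2710]);
translate([469, 3643, 0]) cube([5240, 111, 2710]);
translate([469, 605, 0]) cube([111, 3038, 2710]);
translate([5598, 605, 0]) cube([111, 3038, 2710]);


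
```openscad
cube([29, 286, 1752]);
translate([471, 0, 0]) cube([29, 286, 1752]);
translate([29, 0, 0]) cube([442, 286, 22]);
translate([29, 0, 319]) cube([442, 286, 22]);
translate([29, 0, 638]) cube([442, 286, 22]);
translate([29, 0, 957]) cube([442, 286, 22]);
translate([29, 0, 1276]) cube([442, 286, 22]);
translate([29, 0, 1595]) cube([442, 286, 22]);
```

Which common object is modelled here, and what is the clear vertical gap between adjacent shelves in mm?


A bookshelf. The clear shelf gap is 297 mm.

Two tall side panels with 6 horizontal boards between them — a bookshelf. The first two shelf undersides are at z = 0 and z = 319; with shelf thickness 22, the clear gap is 319 − 0 − 22 = 297 mm.


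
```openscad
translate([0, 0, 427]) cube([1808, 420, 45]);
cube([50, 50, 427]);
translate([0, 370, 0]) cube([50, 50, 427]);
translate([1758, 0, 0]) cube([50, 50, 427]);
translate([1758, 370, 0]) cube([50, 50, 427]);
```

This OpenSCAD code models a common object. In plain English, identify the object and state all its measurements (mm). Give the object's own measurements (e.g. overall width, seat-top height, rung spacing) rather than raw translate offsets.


A long wooden bench with a 1808 mm (x) × 420 mm (y) seat, 45 mm thick, its top surface 472 mm above the floor. Four 50 mm square legs at the seat corners, flush with the edges, run from z = 0 to the seat underside.


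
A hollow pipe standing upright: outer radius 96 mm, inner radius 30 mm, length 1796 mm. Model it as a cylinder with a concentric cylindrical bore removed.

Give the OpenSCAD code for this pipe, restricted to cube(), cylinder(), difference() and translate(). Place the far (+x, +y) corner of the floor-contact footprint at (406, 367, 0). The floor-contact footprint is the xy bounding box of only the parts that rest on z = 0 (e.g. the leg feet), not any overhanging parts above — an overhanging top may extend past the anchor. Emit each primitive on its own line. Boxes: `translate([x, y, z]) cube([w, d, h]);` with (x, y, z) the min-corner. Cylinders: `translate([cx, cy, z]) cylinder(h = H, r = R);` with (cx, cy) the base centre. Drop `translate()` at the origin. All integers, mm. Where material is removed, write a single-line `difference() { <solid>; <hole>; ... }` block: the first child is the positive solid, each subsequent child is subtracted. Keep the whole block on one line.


difference() { translate([310, 271, 0]) cylinder(h = 1796, r = 96); translate([310, 271, 0]) cylinder(h = 1796, r = 30); }


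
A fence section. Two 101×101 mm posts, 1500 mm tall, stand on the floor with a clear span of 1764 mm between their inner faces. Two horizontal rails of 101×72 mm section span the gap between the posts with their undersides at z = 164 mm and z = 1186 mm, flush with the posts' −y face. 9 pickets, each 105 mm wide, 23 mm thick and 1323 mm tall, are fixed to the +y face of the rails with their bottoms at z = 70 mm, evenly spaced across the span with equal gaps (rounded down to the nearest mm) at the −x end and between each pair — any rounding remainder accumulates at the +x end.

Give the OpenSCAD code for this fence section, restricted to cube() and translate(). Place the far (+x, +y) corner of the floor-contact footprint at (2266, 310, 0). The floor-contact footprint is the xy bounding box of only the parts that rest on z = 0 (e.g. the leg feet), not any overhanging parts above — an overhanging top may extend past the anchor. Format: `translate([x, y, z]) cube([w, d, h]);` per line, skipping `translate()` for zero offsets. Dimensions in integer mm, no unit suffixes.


translate([300, 209, 0]) cube([101, 101, 1500]);
translate([2165, 209, 0]) cube([101, 101, 1500]);
translate([401, 209, 164]) cube([1764, 101, 72]);
translate([401, 209, 1186]) cube([1764, 101, 72]);
translate([482, 310, 70]) cube([105, 23, 1323]);
translate([668, 310, 70]) cube([105, 23, 1323]);
translate([854, 310, 70]) cube([105, 23, 1323]);
translate([1040, 310, 70]) cube([105, 23, 1323]);
translate([1226, 310, 70]) cube([105, 23, 1323]);
translate([1412, 310, 70]) cube([105, 23, 1323]);
translate([1598, 310, 70]) cube([105, 23, 1323]);
translate([1784, 310, 70]) cube([105, 23, 1323]);
translate([1970, 310, 70]) cube([105, 23, 1323]);


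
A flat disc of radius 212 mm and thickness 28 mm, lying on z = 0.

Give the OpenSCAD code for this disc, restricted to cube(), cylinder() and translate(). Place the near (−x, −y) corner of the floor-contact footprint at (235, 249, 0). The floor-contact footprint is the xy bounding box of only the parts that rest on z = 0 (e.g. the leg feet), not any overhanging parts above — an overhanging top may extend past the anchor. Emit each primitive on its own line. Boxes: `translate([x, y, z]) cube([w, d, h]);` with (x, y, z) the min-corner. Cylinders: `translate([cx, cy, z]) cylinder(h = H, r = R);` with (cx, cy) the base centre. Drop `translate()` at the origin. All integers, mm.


translate([447, 461, 0]) cylinder(h = 28, r = 212);


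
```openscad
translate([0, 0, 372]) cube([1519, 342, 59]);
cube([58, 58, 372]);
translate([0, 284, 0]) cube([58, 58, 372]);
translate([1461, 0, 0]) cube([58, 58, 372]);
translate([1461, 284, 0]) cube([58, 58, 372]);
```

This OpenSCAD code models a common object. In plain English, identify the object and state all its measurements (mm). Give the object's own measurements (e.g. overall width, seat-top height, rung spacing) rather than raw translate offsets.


A long wooden bench with a 1519 mm (x) × 342 mm (y) seat, 59 mm thick, its top surface 431 mm above the floor. Four 58 mm square legs at the seat corners, flush with the edges, run from z = 0 to the seat underside.


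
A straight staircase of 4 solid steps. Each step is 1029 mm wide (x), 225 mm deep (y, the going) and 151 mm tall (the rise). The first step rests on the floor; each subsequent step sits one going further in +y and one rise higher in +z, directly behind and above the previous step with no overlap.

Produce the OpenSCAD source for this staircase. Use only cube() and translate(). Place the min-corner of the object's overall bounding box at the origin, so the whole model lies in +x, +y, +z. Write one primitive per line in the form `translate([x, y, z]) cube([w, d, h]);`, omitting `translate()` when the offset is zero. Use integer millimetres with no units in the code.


cube([1029, 225, 151]);
translate([0, 225, 151]) cube([1029, 225, 151]);
translate([0, 450, 302]) cube([1029, 225, 151]);
translate([0, 675, 453]) cube([1029, 225, 151]);


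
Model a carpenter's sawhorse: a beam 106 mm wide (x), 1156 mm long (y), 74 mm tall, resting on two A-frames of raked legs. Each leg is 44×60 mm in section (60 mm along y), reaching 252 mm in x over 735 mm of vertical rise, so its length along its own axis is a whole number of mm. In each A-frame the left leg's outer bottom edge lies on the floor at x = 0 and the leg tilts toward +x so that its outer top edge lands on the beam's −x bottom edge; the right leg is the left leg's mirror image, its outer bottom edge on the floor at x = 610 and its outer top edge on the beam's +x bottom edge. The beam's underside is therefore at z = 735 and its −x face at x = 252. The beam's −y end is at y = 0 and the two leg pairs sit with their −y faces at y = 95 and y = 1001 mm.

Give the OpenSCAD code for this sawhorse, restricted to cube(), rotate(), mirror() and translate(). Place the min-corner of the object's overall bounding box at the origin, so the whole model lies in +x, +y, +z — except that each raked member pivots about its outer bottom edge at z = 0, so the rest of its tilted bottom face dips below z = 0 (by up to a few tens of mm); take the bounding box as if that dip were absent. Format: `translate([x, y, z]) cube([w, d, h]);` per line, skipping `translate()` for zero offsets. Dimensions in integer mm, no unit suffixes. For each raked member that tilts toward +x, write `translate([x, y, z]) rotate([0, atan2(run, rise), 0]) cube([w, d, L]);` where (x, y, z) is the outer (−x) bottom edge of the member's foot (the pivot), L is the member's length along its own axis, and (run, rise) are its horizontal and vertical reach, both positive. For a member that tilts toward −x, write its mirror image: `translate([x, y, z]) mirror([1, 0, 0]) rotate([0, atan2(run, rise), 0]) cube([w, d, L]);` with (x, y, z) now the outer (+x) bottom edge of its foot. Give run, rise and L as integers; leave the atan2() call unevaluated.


// leg length = √(252² + 735²) = 777
// right-leg outer foot x = 2·252 + 106 = 610
// beam min-corner = (252, 0, 735)
translate([252, 0, 735]) cube([106, 1156, 74]);
translate([0, 95, 0]) rotate([0, atan2(252, 735), 0]) cube([44, 60, 777]);
translate([610, 95, 0]) mirror([1, 0, 0]) rotate([0, atan2(252, 735), 0]) cube([44, 60, 777]);
translate([0, 1001, 0]) rotate([0, atan2(252, 735), 0]) cube([44, 60, 777]);
translate([610, 1001, 0]) mirror([1, 0, 0]) rotate([0, atan2(252, 735), 0]) cube([44, 60, 777]);


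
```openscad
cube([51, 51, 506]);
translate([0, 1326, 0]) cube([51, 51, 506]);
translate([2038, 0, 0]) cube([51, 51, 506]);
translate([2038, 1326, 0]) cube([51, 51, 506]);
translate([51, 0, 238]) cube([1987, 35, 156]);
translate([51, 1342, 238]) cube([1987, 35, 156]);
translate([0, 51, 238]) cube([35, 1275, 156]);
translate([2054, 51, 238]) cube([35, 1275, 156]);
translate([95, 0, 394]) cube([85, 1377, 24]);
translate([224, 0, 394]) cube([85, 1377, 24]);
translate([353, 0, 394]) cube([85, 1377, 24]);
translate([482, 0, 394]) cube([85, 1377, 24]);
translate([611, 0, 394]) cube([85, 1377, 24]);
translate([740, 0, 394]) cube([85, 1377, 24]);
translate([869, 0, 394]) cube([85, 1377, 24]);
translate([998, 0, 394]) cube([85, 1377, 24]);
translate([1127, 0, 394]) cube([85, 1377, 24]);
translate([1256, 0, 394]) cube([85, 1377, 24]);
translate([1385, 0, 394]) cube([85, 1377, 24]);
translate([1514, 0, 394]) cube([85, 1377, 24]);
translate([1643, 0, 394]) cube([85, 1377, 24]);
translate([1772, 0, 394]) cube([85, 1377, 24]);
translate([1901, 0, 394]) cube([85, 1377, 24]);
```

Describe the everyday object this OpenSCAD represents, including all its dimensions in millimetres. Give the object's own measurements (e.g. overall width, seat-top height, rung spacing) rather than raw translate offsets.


A bed frame 2089 mm long (x) by 1377 mm wide (y). Four 51×51 mm corner posts, 506 mm tall, at the corners of the footprint. Four rails of 35 mm thickness and 156 mm height run between adjacent posts with their undersides at z = 238 mm, their outer faces flush with the outside of the frame (the two x-running rails run between the posts' inner faces; the two y-running rails run between the posts' inner faces). 15 slats, each 85 mm wide (x) and 24 mm thick, lie across the top of the two x-running rails, running the full 1377 mm width of the frame in y; along x they sit between the end posts with a 44 mm gap after the −x posts and between neighbouring slats, leaving 52 mm before the +x posts.


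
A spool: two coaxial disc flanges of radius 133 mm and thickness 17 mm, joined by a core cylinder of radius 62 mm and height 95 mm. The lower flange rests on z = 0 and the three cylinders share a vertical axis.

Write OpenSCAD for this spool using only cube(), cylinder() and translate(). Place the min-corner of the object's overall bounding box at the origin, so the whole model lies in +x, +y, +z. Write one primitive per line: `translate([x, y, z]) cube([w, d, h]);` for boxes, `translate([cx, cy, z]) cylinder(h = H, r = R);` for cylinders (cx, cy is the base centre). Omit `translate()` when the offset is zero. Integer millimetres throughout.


translate([133, 133, 0]) cylinder(h = 17, r = 133);
translate([133, 133, 17]) cylinder(h = 95, r = 62);
translate([133, 133, 112]) cylinder(h = 17, r = 133);


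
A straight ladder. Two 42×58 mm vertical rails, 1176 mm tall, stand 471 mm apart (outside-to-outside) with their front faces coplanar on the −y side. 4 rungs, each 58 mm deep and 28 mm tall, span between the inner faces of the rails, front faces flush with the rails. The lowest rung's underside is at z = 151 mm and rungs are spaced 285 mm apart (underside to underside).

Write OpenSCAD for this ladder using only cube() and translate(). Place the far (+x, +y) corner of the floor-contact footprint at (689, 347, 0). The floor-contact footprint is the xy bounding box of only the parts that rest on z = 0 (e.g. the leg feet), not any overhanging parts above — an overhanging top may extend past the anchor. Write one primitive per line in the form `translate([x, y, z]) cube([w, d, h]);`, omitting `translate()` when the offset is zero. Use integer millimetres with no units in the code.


// rung span = 471 - 2*42 = 387
// rung[k] z = 151 + k*285
translate([218, 289, 0]) cube([42, 58, 1176]);
translate([647, 289, 0]) cube([42, 58, 1176]);
translate([260, 289, 151]) cube([387, 58, 28]);
translate([260, 289, 436]) cube([387, 58, 28]);
translate([260, 289, 721]) cube([387, 58, 28]);
translate([260, 289, 1006]) cube([387, 58, 28]);


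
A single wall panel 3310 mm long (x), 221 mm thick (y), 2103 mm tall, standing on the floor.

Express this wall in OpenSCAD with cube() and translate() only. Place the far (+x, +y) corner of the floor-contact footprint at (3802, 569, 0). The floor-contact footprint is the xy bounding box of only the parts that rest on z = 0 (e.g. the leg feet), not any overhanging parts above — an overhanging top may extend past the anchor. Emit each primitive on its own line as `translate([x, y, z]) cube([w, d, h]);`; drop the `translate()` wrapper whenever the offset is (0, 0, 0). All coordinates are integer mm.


translate([492, 348, 0]) cube([3310, 221, 2103]);


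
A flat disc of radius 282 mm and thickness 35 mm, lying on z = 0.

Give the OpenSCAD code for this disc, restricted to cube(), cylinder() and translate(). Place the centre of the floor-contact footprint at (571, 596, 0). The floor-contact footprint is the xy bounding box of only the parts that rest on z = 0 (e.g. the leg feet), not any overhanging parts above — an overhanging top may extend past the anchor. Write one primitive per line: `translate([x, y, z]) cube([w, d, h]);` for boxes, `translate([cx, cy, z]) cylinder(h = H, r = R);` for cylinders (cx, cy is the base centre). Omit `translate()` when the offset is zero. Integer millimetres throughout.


translate([571, 596, 0]) cylinder(h = 35, r = 282);


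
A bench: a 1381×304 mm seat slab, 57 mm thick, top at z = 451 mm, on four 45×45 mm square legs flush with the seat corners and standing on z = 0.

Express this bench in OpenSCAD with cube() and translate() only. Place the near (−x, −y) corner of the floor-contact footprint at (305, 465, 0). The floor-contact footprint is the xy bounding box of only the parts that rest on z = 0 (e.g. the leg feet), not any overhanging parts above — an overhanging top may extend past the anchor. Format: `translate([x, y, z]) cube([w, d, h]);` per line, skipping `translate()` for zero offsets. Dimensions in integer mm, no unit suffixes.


// leg_h = 451 − 57 = 394
translate([305, 465, 394]) cube([1381, 304, 57]);
translate([305, 465, 0]) cube([45, 45, 394]);
translate([305, 724, 0]) cube([45, 45, 394]);
translate([1641, 465, 0]) cube([45, 45, 394]);
translate([1641, 724, 0]) cube([45, 45, 394]);


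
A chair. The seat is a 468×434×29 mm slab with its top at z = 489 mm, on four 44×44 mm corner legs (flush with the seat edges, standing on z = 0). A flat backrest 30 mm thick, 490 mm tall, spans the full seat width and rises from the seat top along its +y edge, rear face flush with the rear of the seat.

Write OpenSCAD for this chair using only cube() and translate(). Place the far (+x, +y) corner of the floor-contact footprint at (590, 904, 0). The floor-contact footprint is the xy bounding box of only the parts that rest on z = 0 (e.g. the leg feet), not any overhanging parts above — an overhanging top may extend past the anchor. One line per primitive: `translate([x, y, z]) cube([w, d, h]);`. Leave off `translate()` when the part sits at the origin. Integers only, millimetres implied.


translate([122, 470, 460]) cube([468, 434, 29]);
translate([122, 470, 0]) cube([44, 44, 460]);
translate([546, 470, 0]) cube([44, 44, 460]);
translate([122, 860, 0]) cube([44, 44, 460]);
translate([546, 860, 0]) cube([44, 44, 460]);
translate([122, 874, 489]) cube([468, 30, 490]);


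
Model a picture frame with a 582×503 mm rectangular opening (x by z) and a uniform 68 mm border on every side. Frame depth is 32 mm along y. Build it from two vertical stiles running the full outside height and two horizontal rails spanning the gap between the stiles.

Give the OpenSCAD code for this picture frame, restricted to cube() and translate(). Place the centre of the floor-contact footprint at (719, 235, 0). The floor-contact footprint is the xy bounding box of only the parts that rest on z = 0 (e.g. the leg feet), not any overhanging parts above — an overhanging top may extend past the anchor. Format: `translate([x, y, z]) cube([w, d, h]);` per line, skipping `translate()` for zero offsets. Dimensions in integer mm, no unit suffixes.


translate([360, 219, 0]) cube([68, 32, 639]);
translate([1010, 219, 0]) cube([68, 32, 639]);
translate([428, 219, 0]) cube([582, 32, 68]);
translate([428, 219, 571]) cube([582, 32, 68]);


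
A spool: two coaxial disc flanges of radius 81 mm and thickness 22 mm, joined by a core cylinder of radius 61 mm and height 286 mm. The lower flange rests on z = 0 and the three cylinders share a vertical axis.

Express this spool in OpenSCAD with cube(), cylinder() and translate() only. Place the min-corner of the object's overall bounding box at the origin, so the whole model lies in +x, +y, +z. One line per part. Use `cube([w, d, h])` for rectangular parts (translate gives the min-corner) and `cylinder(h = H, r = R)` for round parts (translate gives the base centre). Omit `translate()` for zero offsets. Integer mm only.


translate([81, 81, 0]) cylinder(h = 22, r = 81);
translate([81, 81, 22]) cylinder(h = 286, r = 61);
translate([81, 81, 308]) cylinder(h = 22, r = 81);


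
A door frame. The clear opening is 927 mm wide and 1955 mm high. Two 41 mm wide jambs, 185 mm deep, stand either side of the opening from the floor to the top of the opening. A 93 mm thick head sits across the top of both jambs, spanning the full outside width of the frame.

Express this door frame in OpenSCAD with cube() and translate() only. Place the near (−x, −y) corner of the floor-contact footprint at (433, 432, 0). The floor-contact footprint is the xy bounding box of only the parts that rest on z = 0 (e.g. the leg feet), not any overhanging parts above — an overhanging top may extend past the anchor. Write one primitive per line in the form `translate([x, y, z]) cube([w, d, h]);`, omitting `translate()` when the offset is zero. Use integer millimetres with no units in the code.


translate([433, 432, 0]) cube([41, 185, 1955]);
translate([1401, 432, 0]) cube([41, 185, 1955]);
translate([433, 432, 1955]) cube([1009, 185, 93]);


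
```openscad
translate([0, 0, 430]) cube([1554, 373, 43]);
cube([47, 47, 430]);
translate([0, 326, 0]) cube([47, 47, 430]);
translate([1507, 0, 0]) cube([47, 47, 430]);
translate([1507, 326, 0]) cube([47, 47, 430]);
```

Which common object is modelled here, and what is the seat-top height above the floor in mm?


A bench. The seat-top height is 473 mm.

A long slab on four corner posts — a bench. The slab sits at z = 430 with thickness 43, so the top is 430 + 43 = 473 mm.


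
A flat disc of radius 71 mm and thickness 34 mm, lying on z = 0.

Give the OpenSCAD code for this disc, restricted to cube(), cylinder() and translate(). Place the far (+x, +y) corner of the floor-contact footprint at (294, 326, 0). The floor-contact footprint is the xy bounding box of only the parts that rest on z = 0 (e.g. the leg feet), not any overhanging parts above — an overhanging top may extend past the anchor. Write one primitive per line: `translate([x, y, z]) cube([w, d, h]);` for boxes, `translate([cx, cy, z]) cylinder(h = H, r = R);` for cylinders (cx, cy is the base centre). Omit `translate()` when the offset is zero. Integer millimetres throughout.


translate([223, 255, 0]) cylinder(h = 34, r = 71);


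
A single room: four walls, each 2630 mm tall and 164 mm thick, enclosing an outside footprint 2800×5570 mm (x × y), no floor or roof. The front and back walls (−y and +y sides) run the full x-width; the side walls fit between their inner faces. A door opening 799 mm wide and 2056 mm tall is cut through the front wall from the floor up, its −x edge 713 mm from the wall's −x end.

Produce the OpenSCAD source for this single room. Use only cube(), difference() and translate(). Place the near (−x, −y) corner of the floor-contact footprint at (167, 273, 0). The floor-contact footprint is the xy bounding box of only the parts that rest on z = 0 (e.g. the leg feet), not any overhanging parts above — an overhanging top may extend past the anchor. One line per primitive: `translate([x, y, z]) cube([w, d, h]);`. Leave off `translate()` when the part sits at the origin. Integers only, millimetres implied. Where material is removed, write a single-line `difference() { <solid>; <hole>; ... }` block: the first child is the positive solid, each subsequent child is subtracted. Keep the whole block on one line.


difference() { translate([167, 273, 0]) cube([2800, 164, 2630]); translate([880, 273, 0]) cube([799, 164, 2056]); }
translate([167, 5679, 0]) cube([2800, 164, 2630]);
translate([167, 437, 0]) cube([164, 5242, 2630]);
translate([2803, 437, 0]) cube([164, 5242, 2630]);


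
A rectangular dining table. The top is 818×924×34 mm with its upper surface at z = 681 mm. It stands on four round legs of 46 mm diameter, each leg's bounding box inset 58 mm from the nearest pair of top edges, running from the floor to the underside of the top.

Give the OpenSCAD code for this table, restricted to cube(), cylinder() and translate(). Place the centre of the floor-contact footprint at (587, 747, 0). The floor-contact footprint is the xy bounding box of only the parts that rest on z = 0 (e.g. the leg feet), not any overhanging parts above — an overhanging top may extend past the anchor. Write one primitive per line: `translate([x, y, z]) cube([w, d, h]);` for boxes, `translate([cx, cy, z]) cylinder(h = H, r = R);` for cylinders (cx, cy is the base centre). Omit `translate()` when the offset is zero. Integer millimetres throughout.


translate([178, 285, 647]) cube([818, 924, 34]);
translate([259, 366, 0]) cylinder(h = 647, r = 23);
translate([915, 366, 0]) cylinder(h = 647, r = 23);
translate([259, 1128, 0]) cylinder(h = 647, r = 23);
translate([915, 1128, 0]) cylinder(h = 647, r = 23);


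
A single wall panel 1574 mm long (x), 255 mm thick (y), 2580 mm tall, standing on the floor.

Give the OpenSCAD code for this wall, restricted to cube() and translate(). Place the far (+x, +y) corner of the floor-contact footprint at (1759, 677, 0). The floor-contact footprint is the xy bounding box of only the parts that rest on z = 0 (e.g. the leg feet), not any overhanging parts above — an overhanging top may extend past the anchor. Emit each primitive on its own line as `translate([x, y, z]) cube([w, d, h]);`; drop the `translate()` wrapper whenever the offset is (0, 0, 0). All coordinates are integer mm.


translate([185, 422, 0]) cube([1574, 255, 2580]);


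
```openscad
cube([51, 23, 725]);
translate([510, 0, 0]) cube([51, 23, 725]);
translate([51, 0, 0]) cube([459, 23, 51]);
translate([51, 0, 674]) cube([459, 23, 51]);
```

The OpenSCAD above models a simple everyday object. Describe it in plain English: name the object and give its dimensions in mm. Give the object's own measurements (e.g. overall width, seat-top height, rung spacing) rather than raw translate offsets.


A rectangular picture frame lying in the x–z plane (depth along y). The opening is 459 mm wide (x) by 623 mm tall (z), surrounded by a border 51 mm wide on all four sides. The frame is 23 mm deep and is made of two full-height vertical stiles with two horizontal rails fitted between them.


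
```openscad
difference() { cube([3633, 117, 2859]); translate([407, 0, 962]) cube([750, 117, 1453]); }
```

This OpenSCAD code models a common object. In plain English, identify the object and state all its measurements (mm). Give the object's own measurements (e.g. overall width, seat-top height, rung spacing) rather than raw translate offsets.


A wall 3633 mm long (x), 117 mm thick (y), 2859 mm tall, with a rectangular window opening cut through it. The opening is 750 mm wide and 1453 mm tall; its sill is at z = 962 mm and its near (−x) edge is 407 mm from the wall's −x end. The opening passes through the full wall thickness.


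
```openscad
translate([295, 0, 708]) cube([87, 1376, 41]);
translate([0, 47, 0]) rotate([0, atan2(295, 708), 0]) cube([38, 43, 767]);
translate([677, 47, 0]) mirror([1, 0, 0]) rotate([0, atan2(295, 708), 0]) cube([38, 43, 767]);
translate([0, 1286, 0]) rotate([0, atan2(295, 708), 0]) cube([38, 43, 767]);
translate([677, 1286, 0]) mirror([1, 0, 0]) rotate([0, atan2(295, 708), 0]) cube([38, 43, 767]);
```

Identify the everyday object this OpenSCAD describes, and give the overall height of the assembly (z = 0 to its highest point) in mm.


A sawhorse. The overall height is 749 mm.

A beam across two mirrored pairs of raked legs — a sawhorse. The beam's underside is at z = 708 (matching the legs' vertical rise in atan2(295, 708)) and the beam is 41 mm tall, so its top is at 708 + 41 = 749 mm. The raked legs top out at the beam's underside, so that is the highest point.


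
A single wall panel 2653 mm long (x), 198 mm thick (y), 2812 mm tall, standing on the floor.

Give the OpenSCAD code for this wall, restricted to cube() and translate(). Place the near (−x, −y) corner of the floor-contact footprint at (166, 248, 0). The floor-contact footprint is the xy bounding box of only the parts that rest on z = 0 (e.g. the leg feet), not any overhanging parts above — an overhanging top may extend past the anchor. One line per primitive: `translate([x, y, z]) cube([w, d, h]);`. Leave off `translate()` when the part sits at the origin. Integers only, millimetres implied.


translate([166, 248, 0]) cube([2653, 198, 2812]);


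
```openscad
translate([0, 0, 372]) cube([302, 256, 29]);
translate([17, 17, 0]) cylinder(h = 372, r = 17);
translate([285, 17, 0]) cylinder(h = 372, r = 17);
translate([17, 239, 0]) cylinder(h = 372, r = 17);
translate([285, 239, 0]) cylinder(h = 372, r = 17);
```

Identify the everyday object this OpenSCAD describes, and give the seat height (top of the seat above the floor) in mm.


A stool. The seat height is 401 mm.

A 302×256×29 slab at z = 372 on four corner cylinders — a stool. The seat top is 372 + 29 = 401 mm.


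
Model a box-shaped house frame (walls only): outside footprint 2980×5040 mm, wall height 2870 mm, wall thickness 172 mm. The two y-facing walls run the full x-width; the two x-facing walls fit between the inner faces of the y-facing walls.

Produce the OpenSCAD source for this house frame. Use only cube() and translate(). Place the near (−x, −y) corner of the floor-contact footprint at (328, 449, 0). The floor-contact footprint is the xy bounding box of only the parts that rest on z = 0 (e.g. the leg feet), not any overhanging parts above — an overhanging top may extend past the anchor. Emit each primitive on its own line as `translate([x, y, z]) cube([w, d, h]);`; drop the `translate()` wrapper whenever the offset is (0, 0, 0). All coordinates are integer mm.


translate([328, 449, 0]) cube([2980, 172, 2870]);
translate([328, 5317, 0]) cube([2980, 172, 2870]);
translate([328, 621, 0]) cube([172, 4696, 2870]);
translate([3136, 621, 0]) cube([172, 4696, 2870]);


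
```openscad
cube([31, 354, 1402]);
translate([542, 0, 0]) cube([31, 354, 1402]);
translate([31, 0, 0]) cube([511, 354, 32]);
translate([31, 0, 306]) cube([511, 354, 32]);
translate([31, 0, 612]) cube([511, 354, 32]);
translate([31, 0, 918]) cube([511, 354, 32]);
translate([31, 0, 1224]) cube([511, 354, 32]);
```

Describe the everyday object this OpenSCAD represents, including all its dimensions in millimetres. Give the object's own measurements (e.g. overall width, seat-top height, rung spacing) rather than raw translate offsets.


An open bookshelf. Two side panels, each 31 mm thick, 354 mm deep and 1402 mm tall, stand 573 mm apart (outside-to-outside). Between them sit 5 shelves, each 32 mm thick and 354 mm deep, spanning the full gap between the sides. The bottom shelf rests on the floor (its underside at z = 0) and the clear gap between one shelf's top and the next shelf's underside is 274 mm.


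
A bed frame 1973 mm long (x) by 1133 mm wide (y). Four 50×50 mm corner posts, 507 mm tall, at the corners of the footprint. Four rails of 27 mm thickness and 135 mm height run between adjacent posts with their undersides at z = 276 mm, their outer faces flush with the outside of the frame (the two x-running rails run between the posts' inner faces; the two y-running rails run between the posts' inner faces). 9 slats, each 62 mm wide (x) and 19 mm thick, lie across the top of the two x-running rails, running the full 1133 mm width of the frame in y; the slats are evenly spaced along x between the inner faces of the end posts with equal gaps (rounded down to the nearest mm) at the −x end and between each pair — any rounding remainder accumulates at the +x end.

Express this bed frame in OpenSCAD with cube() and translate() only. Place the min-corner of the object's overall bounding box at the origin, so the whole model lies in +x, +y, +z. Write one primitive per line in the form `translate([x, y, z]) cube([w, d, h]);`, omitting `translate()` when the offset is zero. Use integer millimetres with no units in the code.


cube([50, 50, 507]);
translate([0, 1083, 0]) cube([50, 50, 507]);
translate([1923, 0, 0]) cube([50, 50, 507]);
translate([1923, 1083, 0]) cube([50, 50, 507]);
translate([50, 0, 276]) cube([1873, 27, 135]);
translate([50, 1106, 276]) cube([1873, 27, 135]);
translate([0, 50, 276]) cube([27, 1033, 135]);
translate([1946, 50, 276]) cube([27, 1033, 135]);
translate([181, 0, 411]) cube([62, 1133, 19]);
translate([374, 0, 411]) cube([62, 1133, 19]);
translate([567, 0, 411]) cube([62, 1133, 19]);
translate([760, 0, 411]) cube([62, 1133, 19]);
translate([953, 0, 411]) cube([62, 1133, 19]);
translate([1146, 0, 411]) cube([62, 1133, 19]);
translate([1339, 0, 411]) cube([62, 1133, 19]);
translate([1532, 0, 411]) cube([62, 1133, 19]);
translate([1725, 0, 411]) cube([62, 1133, 19]);
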